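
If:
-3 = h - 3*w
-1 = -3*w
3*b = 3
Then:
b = 1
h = -2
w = 1/3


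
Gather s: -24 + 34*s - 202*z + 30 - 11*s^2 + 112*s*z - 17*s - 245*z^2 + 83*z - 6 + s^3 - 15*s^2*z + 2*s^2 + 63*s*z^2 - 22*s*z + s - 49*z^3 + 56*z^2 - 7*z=s^3 + s^2*(-15*z - 9) + s*(63*z^2 + 90*z + 18) - 49*z^3 - 189*z^2 - 126*z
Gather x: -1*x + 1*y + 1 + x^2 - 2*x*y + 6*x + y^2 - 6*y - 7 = x^2 + x*(5 - 2*y) + y^2 - 5*y - 6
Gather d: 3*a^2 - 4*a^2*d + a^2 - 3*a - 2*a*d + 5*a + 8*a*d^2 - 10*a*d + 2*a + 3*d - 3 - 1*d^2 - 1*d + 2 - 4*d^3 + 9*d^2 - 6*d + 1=4*a^2 + 4*a - 4*d^3 + d^2*(8*a + 8) + d*(-4*a^2 - 12*a - 4)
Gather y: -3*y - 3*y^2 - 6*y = -3*y^2 - 9*y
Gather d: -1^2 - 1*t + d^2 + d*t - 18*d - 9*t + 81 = d^2 + d*(t - 18) - 10*t + 80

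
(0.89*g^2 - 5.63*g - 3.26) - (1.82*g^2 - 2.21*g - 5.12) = -0.93*g^2 - 3.42*g + 1.86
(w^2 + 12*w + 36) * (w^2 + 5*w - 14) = w^4 + 17*w^3 + 82*w^2 + 12*w - 504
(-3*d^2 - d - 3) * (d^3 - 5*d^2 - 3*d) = -3*d^5 + 14*d^4 + 11*d^3 + 18*d^2 + 9*d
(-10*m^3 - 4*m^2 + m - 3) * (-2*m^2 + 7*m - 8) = 20*m^5 - 62*m^4 + 50*m^3 + 45*m^2 - 29*m + 24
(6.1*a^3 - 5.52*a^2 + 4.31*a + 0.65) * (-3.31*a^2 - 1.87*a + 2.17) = -20.191*a^5 + 6.8642*a^4 + 9.2933*a^3 - 22.1896*a^2 + 8.1372*a + 1.4105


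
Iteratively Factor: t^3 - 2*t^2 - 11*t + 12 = (t - 1)*(t^2 - t - 12) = (t - 1)*(t + 3)*(t - 4)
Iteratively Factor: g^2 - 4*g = (g)*(g - 4)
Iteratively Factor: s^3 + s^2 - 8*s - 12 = (s + 2)*(s^2 - s - 6) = (s - 3)*(s + 2)*(s + 2)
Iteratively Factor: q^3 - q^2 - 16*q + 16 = (q + 4)*(q^2 - 5*q + 4) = (q - 4)*(q + 4)*(q - 1)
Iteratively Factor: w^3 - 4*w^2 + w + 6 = (w - 3)*(w^2 - w - 2) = (w - 3)*(w + 1)*(w - 2)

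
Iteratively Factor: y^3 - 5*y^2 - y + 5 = (y - 1)*(y^2 - 4*y - 5) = (y - 5)*(y - 1)*(y + 1)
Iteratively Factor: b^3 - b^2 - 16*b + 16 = (b - 4)*(b^2 + 3*b - 4) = (b - 4)*(b - 1)*(b + 4)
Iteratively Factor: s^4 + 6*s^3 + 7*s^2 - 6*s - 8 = (s + 4)*(s^3 + 2*s^2 - s - 2) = (s + 2)*(s + 4)*(s^2 - 1) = (s + 1)*(s + 2)*(s + 4)*(s - 1)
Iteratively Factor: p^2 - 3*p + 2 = (p - 2)*(p - 1)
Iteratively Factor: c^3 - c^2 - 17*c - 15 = (c + 1)*(c^2 - 2*c - 15) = (c - 5)*(c + 1)*(c + 3)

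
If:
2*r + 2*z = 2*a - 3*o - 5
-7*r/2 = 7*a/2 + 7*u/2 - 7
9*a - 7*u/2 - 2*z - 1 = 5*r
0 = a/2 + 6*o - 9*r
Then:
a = 80*z/623 + 4/7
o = -758*z/1869 - 19/21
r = -164*z/623 - 4/7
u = 12*z/89 + 2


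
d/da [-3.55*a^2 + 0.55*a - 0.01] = 0.55 - 7.1*a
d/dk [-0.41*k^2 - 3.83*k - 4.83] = -0.82*k - 3.83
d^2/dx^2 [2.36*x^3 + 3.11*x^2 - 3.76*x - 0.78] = 14.16*x + 6.22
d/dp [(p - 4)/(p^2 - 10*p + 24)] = -1/(p^2 - 12*p + 36)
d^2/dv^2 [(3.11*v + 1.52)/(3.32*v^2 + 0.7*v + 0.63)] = ((3.11*v + 1.52)*(6.64*v + 0.7)*(13.28*v + 1.4) - (61.9512*v + 14.4468)*(3.32*v^2 + 0.7*v + 0.63))/(3.32*v^2 + 0.7*v + 0.63)^3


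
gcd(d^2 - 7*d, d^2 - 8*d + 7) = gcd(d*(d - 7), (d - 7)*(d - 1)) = d - 7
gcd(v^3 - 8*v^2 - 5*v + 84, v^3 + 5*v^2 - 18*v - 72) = v^2 - v - 12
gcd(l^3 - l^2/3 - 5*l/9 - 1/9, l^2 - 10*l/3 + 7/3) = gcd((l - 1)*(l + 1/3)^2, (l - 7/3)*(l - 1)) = l - 1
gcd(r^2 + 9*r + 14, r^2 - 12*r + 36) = 1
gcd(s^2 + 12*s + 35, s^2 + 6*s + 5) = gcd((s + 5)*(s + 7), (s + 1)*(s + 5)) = s + 5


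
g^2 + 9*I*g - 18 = (g + 3*I)*(g + 6*I)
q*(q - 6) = q^2 - 6*q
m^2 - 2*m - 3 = (m - 3)*(m + 1)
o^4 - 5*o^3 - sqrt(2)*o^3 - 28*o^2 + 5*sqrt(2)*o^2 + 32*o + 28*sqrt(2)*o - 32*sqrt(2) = (o - 8)*(o - 1)*(o + 4)*(o - sqrt(2))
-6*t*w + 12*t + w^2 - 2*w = (-6*t + w)*(w - 2)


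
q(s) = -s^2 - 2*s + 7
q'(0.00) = -2.00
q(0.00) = 7.00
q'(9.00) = -20.00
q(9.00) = -92.00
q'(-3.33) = 4.66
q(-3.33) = 2.57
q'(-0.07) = -1.86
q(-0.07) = 7.14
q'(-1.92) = 1.84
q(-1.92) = 7.15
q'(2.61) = -7.22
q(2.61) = -5.03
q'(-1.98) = 1.96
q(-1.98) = 7.04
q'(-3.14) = 4.28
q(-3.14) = 3.42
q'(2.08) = -6.16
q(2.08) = -1.49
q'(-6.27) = 10.54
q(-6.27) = -19.77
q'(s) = -2*s - 2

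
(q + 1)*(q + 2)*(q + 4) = q^3 + 7*q^2 + 14*q + 8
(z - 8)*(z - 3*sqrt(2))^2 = z^3 - 6*sqrt(2)*z^2 - 8*z^2 + 18*z + 48*sqrt(2)*z - 144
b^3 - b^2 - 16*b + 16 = (b - 4)*(b - 1)*(b + 4)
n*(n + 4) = n^2 + 4*n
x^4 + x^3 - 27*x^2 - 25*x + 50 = (x - 5)*(x - 1)*(x + 2)*(x + 5)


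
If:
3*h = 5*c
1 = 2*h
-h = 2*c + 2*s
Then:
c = 3/10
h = 1/2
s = -11/20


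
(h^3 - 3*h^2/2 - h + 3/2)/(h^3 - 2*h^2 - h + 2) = (h - 3/2)/(h - 2)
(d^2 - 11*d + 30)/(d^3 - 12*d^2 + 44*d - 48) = (d - 5)/(d^2 - 6*d + 8)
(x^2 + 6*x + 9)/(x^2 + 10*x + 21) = (x + 3)/(x + 7)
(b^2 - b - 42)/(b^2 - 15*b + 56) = (b + 6)/(b - 8)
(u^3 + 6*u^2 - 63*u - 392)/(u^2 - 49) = (u^2 - u - 56)/(u - 7)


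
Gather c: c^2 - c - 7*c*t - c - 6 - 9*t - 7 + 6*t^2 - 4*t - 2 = c^2 + c*(-7*t - 2) + 6*t^2 - 13*t - 15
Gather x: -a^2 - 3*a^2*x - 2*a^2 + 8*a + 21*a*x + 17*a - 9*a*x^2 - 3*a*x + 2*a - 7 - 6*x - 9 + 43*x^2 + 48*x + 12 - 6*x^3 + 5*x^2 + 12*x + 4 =-3*a^2 + 27*a - 6*x^3 + x^2*(48 - 9*a) + x*(-3*a^2 + 18*a + 54)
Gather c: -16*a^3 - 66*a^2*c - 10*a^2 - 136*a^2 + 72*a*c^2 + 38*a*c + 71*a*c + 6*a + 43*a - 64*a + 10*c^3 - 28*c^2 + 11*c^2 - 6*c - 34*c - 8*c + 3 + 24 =-16*a^3 - 146*a^2 - 15*a + 10*c^3 + c^2*(72*a - 17) + c*(-66*a^2 + 109*a - 48) + 27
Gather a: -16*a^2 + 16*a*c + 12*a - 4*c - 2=-16*a^2 + a*(16*c + 12) - 4*c - 2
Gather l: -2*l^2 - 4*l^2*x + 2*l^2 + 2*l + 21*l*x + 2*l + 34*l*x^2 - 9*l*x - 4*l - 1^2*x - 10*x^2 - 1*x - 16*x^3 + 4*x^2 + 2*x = -4*l^2*x + l*(34*x^2 + 12*x) - 16*x^3 - 6*x^2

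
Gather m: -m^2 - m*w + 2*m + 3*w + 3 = -m^2 + m*(2 - w) + 3*w + 3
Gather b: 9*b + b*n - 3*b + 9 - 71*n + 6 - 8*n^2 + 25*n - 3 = b*(n + 6) - 8*n^2 - 46*n + 12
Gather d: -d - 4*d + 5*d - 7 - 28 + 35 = 0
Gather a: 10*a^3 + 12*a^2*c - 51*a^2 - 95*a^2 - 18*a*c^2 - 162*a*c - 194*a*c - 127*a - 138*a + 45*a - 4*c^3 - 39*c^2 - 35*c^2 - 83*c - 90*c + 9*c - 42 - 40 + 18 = 10*a^3 + a^2*(12*c - 146) + a*(-18*c^2 - 356*c - 220) - 4*c^3 - 74*c^2 - 164*c - 64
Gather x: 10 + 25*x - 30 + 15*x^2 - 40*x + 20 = 15*x^2 - 15*x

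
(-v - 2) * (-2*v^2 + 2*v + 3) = 2*v^3 + 2*v^2 - 7*v - 6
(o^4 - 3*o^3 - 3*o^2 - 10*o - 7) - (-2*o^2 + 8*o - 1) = o^4 - 3*o^3 - o^2 - 18*o - 6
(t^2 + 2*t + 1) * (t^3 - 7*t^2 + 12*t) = t^5 - 5*t^4 - t^3 + 17*t^2 + 12*t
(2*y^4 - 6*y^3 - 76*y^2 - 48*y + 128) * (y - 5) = 2*y^5 - 16*y^4 - 46*y^3 + 332*y^2 + 368*y - 640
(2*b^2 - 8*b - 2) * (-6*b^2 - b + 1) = -12*b^4 + 46*b^3 + 22*b^2 - 6*b - 2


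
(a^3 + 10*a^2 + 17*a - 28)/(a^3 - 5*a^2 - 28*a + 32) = (a + 7)/(a - 8)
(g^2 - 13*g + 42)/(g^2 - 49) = (g - 6)/(g + 7)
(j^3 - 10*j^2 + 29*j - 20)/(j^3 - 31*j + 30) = (j - 4)/(j + 6)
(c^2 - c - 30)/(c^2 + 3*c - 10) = (c - 6)/(c - 2)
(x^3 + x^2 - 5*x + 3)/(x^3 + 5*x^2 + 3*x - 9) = (x - 1)/(x + 3)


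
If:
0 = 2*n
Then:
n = 0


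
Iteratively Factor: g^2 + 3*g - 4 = (g - 1)*(g + 4)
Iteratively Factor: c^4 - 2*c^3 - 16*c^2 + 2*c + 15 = (c + 3)*(c^3 - 5*c^2 - c + 5) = (c - 5)*(c + 3)*(c^2 - 1) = (c - 5)*(c + 1)*(c + 3)*(c - 1)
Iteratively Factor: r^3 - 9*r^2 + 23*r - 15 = (r - 3)*(r^2 - 6*r + 5) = (r - 3)*(r - 1)*(r - 5)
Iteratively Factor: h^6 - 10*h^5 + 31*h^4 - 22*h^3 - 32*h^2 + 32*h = (h - 2)*(h^5 - 8*h^4 + 15*h^3 + 8*h^2 - 16*h) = (h - 2)*(h + 1)*(h^4 - 9*h^3 + 24*h^2 - 16*h) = (h - 4)*(h - 2)*(h + 1)*(h^3 - 5*h^2 + 4*h) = (h - 4)*(h - 2)*(h - 1)*(h + 1)*(h^2 - 4*h) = (h - 4)^2*(h - 2)*(h - 1)*(h + 1)*(h)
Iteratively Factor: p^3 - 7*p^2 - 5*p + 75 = (p - 5)*(p^2 - 2*p - 15) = (p - 5)*(p + 3)*(p - 5)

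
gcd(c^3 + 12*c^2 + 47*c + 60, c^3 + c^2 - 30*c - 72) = c^2 + 7*c + 12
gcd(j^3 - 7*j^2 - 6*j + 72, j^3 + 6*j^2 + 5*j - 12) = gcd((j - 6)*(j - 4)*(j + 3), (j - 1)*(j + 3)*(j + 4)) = j + 3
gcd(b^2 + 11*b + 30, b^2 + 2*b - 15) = b + 5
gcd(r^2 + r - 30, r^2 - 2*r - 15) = r - 5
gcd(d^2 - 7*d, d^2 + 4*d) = d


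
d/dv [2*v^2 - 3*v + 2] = 4*v - 3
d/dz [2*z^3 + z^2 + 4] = 2*z*(3*z + 1)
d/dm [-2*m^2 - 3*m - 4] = -4*m - 3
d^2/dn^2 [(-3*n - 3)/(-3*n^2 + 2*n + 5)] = 54/(27*n^3 - 135*n^2 + 225*n - 125)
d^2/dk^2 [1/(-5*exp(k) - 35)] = (7 - exp(k))*exp(k)/(5*(exp(k) + 7)^3)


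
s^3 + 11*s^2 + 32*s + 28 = (s + 2)^2*(s + 7)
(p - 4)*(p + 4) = p^2 - 16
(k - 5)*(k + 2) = k^2 - 3*k - 10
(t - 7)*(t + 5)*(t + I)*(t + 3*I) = t^4 - 2*t^3 + 4*I*t^3 - 38*t^2 - 8*I*t^2 + 6*t - 140*I*t + 105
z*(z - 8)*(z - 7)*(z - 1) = z^4 - 16*z^3 + 71*z^2 - 56*z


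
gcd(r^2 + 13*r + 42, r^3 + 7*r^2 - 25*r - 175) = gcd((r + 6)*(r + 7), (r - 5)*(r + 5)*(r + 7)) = r + 7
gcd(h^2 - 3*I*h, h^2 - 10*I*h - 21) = h - 3*I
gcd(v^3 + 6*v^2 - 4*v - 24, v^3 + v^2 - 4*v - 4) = v^2 - 4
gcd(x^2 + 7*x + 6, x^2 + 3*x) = 1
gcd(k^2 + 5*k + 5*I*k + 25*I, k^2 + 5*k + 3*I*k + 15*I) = k + 5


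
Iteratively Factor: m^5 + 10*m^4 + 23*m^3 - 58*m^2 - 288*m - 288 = (m + 3)*(m^4 + 7*m^3 + 2*m^2 - 64*m - 96) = (m + 3)*(m + 4)*(m^3 + 3*m^2 - 10*m - 24) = (m - 3)*(m + 3)*(m + 4)*(m^2 + 6*m + 8) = (m - 3)*(m + 3)*(m + 4)^2*(m + 2)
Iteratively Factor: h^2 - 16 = (h + 4)*(h - 4)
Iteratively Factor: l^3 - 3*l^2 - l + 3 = (l - 3)*(l^2 - 1) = (l - 3)*(l - 1)*(l + 1)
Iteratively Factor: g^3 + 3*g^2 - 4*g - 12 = (g + 3)*(g^2 - 4) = (g + 2)*(g + 3)*(g - 2)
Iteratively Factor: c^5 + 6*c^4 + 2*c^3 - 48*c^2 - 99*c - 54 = (c + 1)*(c^4 + 5*c^3 - 3*c^2 - 45*c - 54) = (c + 1)*(c + 3)*(c^3 + 2*c^2 - 9*c - 18) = (c + 1)*(c + 2)*(c + 3)*(c^2 - 9) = (c + 1)*(c + 2)*(c + 3)^2*(c - 3)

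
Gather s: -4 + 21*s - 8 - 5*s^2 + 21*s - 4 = -5*s^2 + 42*s - 16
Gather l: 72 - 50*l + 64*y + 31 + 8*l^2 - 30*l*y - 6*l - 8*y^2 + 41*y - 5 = 8*l^2 + l*(-30*y - 56) - 8*y^2 + 105*y + 98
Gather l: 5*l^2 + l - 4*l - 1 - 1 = 5*l^2 - 3*l - 2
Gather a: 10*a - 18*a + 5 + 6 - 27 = -8*a - 16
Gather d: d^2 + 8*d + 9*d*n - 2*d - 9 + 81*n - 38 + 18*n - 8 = d^2 + d*(9*n + 6) + 99*n - 55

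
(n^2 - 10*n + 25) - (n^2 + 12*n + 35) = -22*n - 10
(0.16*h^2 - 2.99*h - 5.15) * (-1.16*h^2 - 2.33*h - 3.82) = -0.1856*h^4 + 3.0956*h^3 + 12.3295*h^2 + 23.4213*h + 19.673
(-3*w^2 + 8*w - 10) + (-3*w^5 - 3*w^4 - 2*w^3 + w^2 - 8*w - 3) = -3*w^5 - 3*w^4 - 2*w^3 - 2*w^2 - 13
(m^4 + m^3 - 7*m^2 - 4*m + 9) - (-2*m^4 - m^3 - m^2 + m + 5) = 3*m^4 + 2*m^3 - 6*m^2 - 5*m + 4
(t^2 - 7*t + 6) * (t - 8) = t^3 - 15*t^2 + 62*t - 48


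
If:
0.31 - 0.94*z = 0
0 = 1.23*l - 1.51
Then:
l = 1.23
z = 0.33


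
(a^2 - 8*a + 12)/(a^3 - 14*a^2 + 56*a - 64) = (a - 6)/(a^2 - 12*a + 32)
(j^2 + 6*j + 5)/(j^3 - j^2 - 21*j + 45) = (j + 1)/(j^2 - 6*j + 9)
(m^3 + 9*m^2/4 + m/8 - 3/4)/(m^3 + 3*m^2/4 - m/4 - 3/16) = 2*(m + 2)/(2*m + 1)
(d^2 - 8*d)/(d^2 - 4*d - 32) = d/(d + 4)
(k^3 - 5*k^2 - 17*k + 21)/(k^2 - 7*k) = k + 2 - 3/k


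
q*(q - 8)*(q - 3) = q^3 - 11*q^2 + 24*q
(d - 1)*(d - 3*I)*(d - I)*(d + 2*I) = d^4 - d^3 - 2*I*d^3 + 5*d^2 + 2*I*d^2 - 5*d - 6*I*d + 6*I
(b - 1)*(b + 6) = b^2 + 5*b - 6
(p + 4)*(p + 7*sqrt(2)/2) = p^2 + 4*p + 7*sqrt(2)*p/2 + 14*sqrt(2)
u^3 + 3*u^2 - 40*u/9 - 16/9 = (u - 4/3)*(u + 1/3)*(u + 4)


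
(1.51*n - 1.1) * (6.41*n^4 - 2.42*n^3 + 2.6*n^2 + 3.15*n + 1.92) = 9.6791*n^5 - 10.7052*n^4 + 6.588*n^3 + 1.8965*n^2 - 0.5658*n - 2.112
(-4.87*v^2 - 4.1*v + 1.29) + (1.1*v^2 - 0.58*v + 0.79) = -3.77*v^2 - 4.68*v + 2.08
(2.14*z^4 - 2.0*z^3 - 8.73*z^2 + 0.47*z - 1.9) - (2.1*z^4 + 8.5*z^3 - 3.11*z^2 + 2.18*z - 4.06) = 0.04*z^4 - 10.5*z^3 - 5.62*z^2 - 1.71*z + 2.16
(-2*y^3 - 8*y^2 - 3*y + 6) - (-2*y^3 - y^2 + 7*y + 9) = -7*y^2 - 10*y - 3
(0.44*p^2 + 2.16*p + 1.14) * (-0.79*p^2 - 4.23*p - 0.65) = -0.3476*p^4 - 3.5676*p^3 - 10.3234*p^2 - 6.2262*p - 0.741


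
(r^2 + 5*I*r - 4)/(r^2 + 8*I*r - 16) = (r + I)/(r + 4*I)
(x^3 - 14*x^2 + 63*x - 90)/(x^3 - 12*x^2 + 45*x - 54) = (x - 5)/(x - 3)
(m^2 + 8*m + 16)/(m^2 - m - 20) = (m + 4)/(m - 5)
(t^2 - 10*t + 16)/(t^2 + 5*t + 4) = (t^2 - 10*t + 16)/(t^2 + 5*t + 4)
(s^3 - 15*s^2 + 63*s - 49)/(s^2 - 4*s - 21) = (s^2 - 8*s + 7)/(s + 3)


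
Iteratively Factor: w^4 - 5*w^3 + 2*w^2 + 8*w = (w - 4)*(w^3 - w^2 - 2*w) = w*(w - 4)*(w^2 - w - 2) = w*(w - 4)*(w + 1)*(w - 2)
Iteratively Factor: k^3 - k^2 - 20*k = (k - 5)*(k^2 + 4*k) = k*(k - 5)*(k + 4)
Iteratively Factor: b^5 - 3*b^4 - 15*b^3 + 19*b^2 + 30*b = (b)*(b^4 - 3*b^3 - 15*b^2 + 19*b + 30) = b*(b - 5)*(b^3 + 2*b^2 - 5*b - 6) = b*(b - 5)*(b + 3)*(b^2 - b - 2) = b*(b - 5)*(b + 1)*(b + 3)*(b - 2)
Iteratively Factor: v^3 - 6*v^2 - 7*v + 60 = (v + 3)*(v^2 - 9*v + 20) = (v - 4)*(v + 3)*(v - 5)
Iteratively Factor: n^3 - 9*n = (n)*(n^2 - 9) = n*(n + 3)*(n - 3)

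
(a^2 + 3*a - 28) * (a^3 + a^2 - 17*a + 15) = a^5 + 4*a^4 - 42*a^3 - 64*a^2 + 521*a - 420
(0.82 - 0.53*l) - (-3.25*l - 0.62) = 2.72*l + 1.44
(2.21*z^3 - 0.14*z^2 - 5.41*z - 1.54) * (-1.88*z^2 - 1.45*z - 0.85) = -4.1548*z^5 - 2.9413*z^4 + 8.4953*z^3 + 10.8587*z^2 + 6.8315*z + 1.309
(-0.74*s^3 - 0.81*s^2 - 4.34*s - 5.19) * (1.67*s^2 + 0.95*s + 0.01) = -1.2358*s^5 - 2.0557*s^4 - 8.0247*s^3 - 12.7984*s^2 - 4.9739*s - 0.0519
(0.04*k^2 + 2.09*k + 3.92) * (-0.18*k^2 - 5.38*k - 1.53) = -0.0072*k^4 - 0.5914*k^3 - 12.011*k^2 - 24.2873*k - 5.9976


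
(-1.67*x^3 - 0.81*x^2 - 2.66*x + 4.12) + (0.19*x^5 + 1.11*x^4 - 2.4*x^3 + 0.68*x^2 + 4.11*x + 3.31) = 0.19*x^5 + 1.11*x^4 - 4.07*x^3 - 0.13*x^2 + 1.45*x + 7.43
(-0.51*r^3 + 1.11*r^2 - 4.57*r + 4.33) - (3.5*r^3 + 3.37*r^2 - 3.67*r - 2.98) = -4.01*r^3 - 2.26*r^2 - 0.9*r + 7.31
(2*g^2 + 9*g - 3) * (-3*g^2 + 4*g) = -6*g^4 - 19*g^3 + 45*g^2 - 12*g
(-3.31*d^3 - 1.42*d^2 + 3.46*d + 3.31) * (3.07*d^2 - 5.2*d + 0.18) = -10.1617*d^5 + 12.8526*d^4 + 17.4104*d^3 - 8.0859*d^2 - 16.5892*d + 0.5958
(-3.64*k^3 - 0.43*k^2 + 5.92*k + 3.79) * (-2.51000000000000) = 9.1364*k^3 + 1.0793*k^2 - 14.8592*k - 9.5129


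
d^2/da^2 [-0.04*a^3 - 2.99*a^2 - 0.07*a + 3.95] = -0.24*a - 5.98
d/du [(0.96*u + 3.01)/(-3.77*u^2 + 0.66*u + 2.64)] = (3.6192*u^2 + 22.6954*u + 0.5478)/(14.2129*u^4 - 4.9764*u^3 - 19.47*u^2 + 3.4848*u + 6.9696)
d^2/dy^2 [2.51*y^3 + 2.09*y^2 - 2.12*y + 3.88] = 15.06*y + 4.18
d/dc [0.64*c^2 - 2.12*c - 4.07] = 1.28*c - 2.12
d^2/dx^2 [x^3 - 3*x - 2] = 6*x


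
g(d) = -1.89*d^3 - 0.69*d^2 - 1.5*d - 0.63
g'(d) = -5.67*d^2 - 1.38*d - 1.5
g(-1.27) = 4.03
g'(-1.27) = -8.89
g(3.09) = -67.62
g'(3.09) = -59.90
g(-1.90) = 12.69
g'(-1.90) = -19.35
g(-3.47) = 75.23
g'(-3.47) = -64.98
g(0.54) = -1.94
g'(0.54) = -3.90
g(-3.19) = 58.49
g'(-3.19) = -54.80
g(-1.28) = 4.12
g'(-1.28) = -9.02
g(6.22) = -491.47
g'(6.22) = -229.45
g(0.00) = -0.63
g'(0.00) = -1.50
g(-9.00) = 1334.79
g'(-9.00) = -448.35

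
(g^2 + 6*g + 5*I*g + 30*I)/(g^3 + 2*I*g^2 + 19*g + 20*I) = (g + 6)/(g^2 - 3*I*g + 4)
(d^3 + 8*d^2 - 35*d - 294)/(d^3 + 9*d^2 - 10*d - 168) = (d^2 + d - 42)/(d^2 + 2*d - 24)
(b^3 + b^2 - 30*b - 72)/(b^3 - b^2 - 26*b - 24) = (b + 3)/(b + 1)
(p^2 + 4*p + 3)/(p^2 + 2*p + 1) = (p + 3)/(p + 1)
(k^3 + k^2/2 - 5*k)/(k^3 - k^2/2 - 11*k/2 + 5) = k/(k - 1)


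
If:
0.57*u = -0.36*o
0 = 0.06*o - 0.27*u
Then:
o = 0.00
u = 0.00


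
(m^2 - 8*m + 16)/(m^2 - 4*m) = (m - 4)/m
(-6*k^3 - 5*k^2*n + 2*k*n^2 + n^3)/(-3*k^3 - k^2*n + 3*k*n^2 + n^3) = (2*k - n)/(k - n)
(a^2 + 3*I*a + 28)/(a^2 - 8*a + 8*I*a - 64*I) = (a^2 + 3*I*a + 28)/(a^2 + 8*a*(-1 + I) - 64*I)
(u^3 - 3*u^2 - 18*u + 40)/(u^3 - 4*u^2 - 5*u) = (u^2 + 2*u - 8)/(u*(u + 1))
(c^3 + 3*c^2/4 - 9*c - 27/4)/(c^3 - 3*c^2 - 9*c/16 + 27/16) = 4*(c + 3)/(4*c - 3)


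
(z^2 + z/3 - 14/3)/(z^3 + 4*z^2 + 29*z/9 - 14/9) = 3*(z - 2)/(3*z^2 + 5*z - 2)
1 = 1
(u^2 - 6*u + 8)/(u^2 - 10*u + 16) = (u - 4)/(u - 8)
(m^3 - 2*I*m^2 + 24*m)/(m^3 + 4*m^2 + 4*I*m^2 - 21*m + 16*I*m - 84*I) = m*(m - 6*I)/(m^2 + 4*m - 21)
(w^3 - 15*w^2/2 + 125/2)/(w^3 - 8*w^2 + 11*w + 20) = (2*w^2 - 5*w - 25)/(2*(w^2 - 3*w - 4))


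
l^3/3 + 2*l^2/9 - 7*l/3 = l*(l/3 + 1)*(l - 7/3)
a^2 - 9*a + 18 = (a - 6)*(a - 3)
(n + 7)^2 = n^2 + 14*n + 49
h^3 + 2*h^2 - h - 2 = (h - 1)*(h + 1)*(h + 2)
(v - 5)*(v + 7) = v^2 + 2*v - 35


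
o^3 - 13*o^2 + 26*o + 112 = (o - 8)*(o - 7)*(o + 2)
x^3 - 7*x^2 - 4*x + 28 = (x - 7)*(x - 2)*(x + 2)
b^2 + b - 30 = (b - 5)*(b + 6)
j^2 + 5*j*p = j*(j + 5*p)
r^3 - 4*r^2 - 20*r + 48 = (r - 6)*(r - 2)*(r + 4)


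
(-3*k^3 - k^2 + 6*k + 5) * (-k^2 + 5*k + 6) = 3*k^5 - 14*k^4 - 29*k^3 + 19*k^2 + 61*k + 30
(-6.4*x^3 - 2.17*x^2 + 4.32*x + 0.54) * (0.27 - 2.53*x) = 16.192*x^4 + 3.7621*x^3 - 11.5155*x^2 - 0.1998*x + 0.1458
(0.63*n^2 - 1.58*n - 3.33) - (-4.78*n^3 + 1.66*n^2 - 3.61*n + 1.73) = 4.78*n^3 - 1.03*n^2 + 2.03*n - 5.06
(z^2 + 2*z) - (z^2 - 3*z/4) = 11*z/4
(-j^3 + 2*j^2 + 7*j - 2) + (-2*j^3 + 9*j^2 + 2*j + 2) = -3*j^3 + 11*j^2 + 9*j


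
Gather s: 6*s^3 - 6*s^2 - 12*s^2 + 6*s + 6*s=6*s^3 - 18*s^2 + 12*s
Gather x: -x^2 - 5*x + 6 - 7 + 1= -x^2 - 5*x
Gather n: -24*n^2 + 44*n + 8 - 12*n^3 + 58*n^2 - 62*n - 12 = -12*n^3 + 34*n^2 - 18*n - 4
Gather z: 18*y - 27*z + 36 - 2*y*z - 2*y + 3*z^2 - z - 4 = 16*y + 3*z^2 + z*(-2*y - 28) + 32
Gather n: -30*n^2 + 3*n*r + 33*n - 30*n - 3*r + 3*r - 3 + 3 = -30*n^2 + n*(3*r + 3)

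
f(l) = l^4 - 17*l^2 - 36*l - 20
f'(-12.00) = -6540.00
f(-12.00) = 18700.00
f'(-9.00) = -2646.00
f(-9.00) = 5488.00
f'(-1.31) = -0.45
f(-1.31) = 0.93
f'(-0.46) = -20.75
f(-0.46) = -6.99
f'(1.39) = -72.52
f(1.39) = -99.15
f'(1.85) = -73.57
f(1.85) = -133.07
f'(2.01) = -71.86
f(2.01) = -144.72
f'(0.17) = -41.76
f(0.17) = -26.61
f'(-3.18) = -56.51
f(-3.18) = 24.83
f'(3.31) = -3.48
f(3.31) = -205.38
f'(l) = 4*l^3 - 34*l - 36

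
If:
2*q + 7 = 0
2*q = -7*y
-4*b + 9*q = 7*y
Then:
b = -77/8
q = -7/2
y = 1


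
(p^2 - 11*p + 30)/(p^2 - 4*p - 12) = (p - 5)/(p + 2)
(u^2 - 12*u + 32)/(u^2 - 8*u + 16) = (u - 8)/(u - 4)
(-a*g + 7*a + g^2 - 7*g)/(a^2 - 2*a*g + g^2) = (7 - g)/(a - g)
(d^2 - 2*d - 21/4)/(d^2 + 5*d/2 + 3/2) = (d - 7/2)/(d + 1)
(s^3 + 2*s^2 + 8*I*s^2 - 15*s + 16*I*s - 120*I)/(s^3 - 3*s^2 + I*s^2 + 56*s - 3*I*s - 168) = (s + 5)/(s - 7*I)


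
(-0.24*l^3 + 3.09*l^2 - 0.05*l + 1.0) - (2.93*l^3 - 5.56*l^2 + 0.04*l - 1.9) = -3.17*l^3 + 8.65*l^2 - 0.09*l + 2.9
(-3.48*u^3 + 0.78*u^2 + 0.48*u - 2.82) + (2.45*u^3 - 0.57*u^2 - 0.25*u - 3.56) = -1.03*u^3 + 0.21*u^2 + 0.23*u - 6.38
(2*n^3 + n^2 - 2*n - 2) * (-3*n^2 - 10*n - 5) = -6*n^5 - 23*n^4 - 14*n^3 + 21*n^2 + 30*n + 10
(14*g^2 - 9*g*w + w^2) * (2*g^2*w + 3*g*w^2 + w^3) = 28*g^4*w + 24*g^3*w^2 - 11*g^2*w^3 - 6*g*w^4 + w^5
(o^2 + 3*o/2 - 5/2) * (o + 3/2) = o^3 + 3*o^2 - o/4 - 15/4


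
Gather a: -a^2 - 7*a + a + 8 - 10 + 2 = -a^2 - 6*a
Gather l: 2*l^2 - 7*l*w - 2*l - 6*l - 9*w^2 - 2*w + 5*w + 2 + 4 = 2*l^2 + l*(-7*w - 8) - 9*w^2 + 3*w + 6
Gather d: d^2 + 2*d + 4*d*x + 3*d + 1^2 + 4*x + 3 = d^2 + d*(4*x + 5) + 4*x + 4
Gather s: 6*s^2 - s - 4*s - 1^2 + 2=6*s^2 - 5*s + 1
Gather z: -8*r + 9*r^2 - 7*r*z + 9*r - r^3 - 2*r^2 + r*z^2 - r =-r^3 + 7*r^2 + r*z^2 - 7*r*z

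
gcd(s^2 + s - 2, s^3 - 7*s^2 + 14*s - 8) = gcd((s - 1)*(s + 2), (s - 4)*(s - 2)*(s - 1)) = s - 1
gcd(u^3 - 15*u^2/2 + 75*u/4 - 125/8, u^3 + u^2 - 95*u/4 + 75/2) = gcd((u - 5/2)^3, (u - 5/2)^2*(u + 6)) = u^2 - 5*u + 25/4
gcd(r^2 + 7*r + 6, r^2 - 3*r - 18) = 1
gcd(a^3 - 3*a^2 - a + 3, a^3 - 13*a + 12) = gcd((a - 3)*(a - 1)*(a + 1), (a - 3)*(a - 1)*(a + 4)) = a^2 - 4*a + 3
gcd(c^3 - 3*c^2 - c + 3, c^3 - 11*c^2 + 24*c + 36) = c + 1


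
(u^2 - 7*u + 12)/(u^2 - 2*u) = (u^2 - 7*u + 12)/(u*(u - 2))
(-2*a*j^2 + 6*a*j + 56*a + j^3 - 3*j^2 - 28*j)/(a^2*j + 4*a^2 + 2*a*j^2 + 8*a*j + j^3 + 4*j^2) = (-2*a*j + 14*a + j^2 - 7*j)/(a^2 + 2*a*j + j^2)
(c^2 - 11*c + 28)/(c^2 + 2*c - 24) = (c - 7)/(c + 6)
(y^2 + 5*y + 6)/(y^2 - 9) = (y + 2)/(y - 3)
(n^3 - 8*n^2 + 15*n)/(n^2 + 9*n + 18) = n*(n^2 - 8*n + 15)/(n^2 + 9*n + 18)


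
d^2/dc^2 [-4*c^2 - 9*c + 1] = -8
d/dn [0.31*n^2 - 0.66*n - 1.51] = 0.62*n - 0.66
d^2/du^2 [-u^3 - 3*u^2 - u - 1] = -6*u - 6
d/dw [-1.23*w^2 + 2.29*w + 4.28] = 2.29 - 2.46*w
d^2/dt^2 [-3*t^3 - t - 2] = -18*t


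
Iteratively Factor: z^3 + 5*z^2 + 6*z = (z + 2)*(z^2 + 3*z) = (z + 2)*(z + 3)*(z)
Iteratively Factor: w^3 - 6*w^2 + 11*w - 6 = (w - 2)*(w^2 - 4*w + 3) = (w - 2)*(w - 1)*(w - 3)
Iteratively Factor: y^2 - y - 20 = (y + 4)*(y - 5)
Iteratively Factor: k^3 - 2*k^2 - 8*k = (k - 4)*(k^2 + 2*k) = (k - 4)*(k + 2)*(k)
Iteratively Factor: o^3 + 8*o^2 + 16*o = (o)*(o^2 + 8*o + 16) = o*(o + 4)*(o + 4)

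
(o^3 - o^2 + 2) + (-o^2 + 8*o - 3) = o^3 - 2*o^2 + 8*o - 1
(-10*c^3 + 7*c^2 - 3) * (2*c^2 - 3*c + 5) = -20*c^5 + 44*c^4 - 71*c^3 + 29*c^2 + 9*c - 15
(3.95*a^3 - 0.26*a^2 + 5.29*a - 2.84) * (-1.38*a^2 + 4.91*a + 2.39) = -5.451*a^5 + 19.7533*a^4 + 0.863700000000001*a^3 + 29.2717*a^2 - 1.3013*a - 6.7876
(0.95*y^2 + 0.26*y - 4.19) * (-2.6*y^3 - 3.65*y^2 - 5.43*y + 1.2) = -2.47*y^5 - 4.1435*y^4 + 4.7865*y^3 + 15.0217*y^2 + 23.0637*y - 5.028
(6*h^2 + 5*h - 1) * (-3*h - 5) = -18*h^3 - 45*h^2 - 22*h + 5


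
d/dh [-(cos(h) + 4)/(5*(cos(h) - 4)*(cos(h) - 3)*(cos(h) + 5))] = 2*(-cos(h)^3 - 5*cos(h)^2 + 8*cos(h) + 76)*sin(h)/(5*(cos(h) - 4)^2*(cos(h) - 3)^2*(cos(h) + 5)^2)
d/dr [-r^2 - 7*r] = -2*r - 7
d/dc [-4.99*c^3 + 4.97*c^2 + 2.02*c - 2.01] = -14.97*c^2 + 9.94*c + 2.02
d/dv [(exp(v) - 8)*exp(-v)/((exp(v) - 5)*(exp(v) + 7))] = 2*(-exp(3*v) + 11*exp(2*v) + 16*exp(v) - 140)*exp(-v)/(exp(4*v) + 4*exp(3*v) - 66*exp(2*v) - 140*exp(v) + 1225)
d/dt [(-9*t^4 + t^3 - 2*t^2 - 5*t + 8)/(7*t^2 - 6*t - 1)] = (-126*t^5 + 169*t^4 + 24*t^3 + 44*t^2 - 108*t + 53)/(49*t^4 - 84*t^3 + 22*t^2 + 12*t + 1)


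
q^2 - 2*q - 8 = (q - 4)*(q + 2)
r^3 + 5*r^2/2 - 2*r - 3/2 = (r - 1)*(r + 1/2)*(r + 3)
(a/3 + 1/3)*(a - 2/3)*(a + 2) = a^3/3 + 7*a^2/9 - 4/9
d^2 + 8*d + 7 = (d + 1)*(d + 7)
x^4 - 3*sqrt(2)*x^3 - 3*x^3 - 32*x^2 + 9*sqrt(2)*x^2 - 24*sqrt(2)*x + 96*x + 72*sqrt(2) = (x - 3)*(x - 6*sqrt(2))*(x + sqrt(2))*(x + 2*sqrt(2))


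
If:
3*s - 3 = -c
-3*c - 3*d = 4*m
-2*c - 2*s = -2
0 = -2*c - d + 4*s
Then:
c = 0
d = 4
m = -3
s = 1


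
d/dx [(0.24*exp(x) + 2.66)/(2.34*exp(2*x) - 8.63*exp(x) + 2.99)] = (-0.5616*exp(2*x) - 12.4488*exp(x) + 23.6734)*exp(x)/(5.4756*exp(4*x) - 40.3884*exp(3*x) + 88.4701*exp(2*x) - 51.6074*exp(x) + 8.9401)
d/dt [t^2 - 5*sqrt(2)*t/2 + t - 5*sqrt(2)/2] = 2*t - 5*sqrt(2)/2 + 1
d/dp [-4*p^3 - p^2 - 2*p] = -12*p^2 - 2*p - 2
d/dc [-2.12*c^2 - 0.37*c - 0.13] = -4.24*c - 0.37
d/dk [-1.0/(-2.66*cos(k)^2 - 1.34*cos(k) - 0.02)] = (5.32*cos(k) + 1.34)*sin(k)/(2.66*cos(k)^2 + 1.34*cos(k) + 0.02)^2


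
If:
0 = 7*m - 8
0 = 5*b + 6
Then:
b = -6/5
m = 8/7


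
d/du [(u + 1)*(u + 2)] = 2*u + 3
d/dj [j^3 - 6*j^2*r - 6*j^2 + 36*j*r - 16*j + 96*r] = 3*j^2 - 12*j*r - 12*j + 36*r - 16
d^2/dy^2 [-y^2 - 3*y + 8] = -2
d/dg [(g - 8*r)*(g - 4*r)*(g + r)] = 3*g^2 - 22*g*r + 20*r^2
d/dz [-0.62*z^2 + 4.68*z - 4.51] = 4.68 - 1.24*z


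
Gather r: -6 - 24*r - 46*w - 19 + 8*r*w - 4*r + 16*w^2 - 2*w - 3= r*(8*w - 28) + 16*w^2 - 48*w - 28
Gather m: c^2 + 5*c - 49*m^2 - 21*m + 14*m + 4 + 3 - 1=c^2 + 5*c - 49*m^2 - 7*m + 6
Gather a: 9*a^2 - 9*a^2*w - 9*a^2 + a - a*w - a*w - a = -9*a^2*w - 2*a*w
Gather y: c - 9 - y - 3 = c - y - 12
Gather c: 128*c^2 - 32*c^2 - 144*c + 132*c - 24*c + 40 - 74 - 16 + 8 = 96*c^2 - 36*c - 42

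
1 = 1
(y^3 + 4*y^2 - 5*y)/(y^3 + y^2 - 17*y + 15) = y/(y - 3)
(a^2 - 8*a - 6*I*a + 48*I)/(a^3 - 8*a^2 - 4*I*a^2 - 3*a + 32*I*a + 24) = (a - 6*I)/(a^2 - 4*I*a - 3)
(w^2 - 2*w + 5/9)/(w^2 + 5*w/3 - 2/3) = (w - 5/3)/(w + 2)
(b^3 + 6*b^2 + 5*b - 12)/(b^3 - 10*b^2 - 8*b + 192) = (b^2 + 2*b - 3)/(b^2 - 14*b + 48)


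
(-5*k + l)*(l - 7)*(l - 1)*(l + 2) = -5*k*l^3 + 30*k*l^2 + 45*k*l - 70*k + l^4 - 6*l^3 - 9*l^2 + 14*l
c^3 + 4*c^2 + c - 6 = (c - 1)*(c + 2)*(c + 3)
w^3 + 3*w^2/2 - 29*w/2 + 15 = (w - 2)*(w - 3/2)*(w + 5)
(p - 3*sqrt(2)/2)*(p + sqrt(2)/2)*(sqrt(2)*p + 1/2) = sqrt(2)*p^3 - 3*p^2/2 - 2*sqrt(2)*p - 3/4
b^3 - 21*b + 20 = (b - 4)*(b - 1)*(b + 5)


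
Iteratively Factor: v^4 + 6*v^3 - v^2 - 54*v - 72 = (v + 2)*(v^3 + 4*v^2 - 9*v - 36) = (v + 2)*(v + 4)*(v^2 - 9) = (v - 3)*(v + 2)*(v + 4)*(v + 3)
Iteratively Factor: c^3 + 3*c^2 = (c)*(c^2 + 3*c) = c*(c + 3)*(c)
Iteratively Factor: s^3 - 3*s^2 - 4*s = (s + 1)*(s^2 - 4*s) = (s - 4)*(s + 1)*(s)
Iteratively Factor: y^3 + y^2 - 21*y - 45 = (y + 3)*(y^2 - 2*y - 15) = (y - 5)*(y + 3)*(y + 3)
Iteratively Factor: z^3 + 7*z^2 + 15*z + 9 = (z + 1)*(z^2 + 6*z + 9) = (z + 1)*(z + 3)*(z + 3)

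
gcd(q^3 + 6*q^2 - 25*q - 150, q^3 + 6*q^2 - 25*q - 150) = q^3 + 6*q^2 - 25*q - 150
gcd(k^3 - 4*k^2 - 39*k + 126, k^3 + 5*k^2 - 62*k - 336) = k + 6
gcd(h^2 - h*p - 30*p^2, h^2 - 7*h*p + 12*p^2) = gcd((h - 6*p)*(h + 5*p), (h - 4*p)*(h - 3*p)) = 1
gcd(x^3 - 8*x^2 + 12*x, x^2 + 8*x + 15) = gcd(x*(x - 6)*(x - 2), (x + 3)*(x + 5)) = 1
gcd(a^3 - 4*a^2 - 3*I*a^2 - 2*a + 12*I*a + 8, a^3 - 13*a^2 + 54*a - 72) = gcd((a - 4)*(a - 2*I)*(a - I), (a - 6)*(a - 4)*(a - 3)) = a - 4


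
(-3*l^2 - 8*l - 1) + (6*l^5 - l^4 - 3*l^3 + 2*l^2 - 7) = 6*l^5 - l^4 - 3*l^3 - l^2 - 8*l - 8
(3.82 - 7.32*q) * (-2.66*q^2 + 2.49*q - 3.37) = 19.4712*q^3 - 28.388*q^2 + 34.1802*q - 12.8734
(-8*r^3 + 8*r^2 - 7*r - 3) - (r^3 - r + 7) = -9*r^3 + 8*r^2 - 6*r - 10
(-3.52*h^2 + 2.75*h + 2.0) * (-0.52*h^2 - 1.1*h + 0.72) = 1.8304*h^4 + 2.442*h^3 - 6.5994*h^2 - 0.22*h + 1.44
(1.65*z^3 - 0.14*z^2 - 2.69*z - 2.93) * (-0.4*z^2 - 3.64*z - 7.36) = -0.66*z^5 - 5.95*z^4 - 10.5584*z^3 + 11.994*z^2 + 30.4636*z + 21.5648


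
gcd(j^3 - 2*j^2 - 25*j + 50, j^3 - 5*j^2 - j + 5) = j - 5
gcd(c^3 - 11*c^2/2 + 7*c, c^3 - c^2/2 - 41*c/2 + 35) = c^2 - 11*c/2 + 7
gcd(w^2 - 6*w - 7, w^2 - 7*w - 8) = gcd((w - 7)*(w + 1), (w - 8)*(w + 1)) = w + 1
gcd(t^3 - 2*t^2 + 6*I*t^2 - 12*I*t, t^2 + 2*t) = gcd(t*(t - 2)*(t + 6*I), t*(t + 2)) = t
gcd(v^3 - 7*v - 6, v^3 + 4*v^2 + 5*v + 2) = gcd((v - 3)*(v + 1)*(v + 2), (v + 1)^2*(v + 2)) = v^2 + 3*v + 2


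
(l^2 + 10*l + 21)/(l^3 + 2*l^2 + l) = (l^2 + 10*l + 21)/(l*(l^2 + 2*l + 1))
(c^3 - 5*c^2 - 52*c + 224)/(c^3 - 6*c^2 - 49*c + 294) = (c^2 - 12*c + 32)/(c^2 - 13*c + 42)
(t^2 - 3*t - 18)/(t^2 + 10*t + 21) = (t - 6)/(t + 7)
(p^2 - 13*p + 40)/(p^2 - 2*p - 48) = (p - 5)/(p + 6)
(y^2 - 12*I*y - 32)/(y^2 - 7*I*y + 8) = (y - 4*I)/(y + I)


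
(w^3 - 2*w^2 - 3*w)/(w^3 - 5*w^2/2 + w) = 2*(w^2 - 2*w - 3)/(2*w^2 - 5*w + 2)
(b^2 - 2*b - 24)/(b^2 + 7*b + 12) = (b - 6)/(b + 3)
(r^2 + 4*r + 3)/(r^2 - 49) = (r^2 + 4*r + 3)/(r^2 - 49)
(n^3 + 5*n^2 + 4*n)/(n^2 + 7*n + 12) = n*(n + 1)/(n + 3)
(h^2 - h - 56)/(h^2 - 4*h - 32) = (h + 7)/(h + 4)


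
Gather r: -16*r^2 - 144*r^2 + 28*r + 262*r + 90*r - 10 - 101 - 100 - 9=-160*r^2 + 380*r - 220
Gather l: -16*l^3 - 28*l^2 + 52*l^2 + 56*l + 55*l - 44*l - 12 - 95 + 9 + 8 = -16*l^3 + 24*l^2 + 67*l - 90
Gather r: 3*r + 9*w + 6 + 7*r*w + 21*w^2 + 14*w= r*(7*w + 3) + 21*w^2 + 23*w + 6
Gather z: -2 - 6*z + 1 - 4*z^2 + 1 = -4*z^2 - 6*z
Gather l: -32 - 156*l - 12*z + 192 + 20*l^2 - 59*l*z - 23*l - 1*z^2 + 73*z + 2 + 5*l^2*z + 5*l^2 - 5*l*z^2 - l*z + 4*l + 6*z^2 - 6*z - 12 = l^2*(5*z + 25) + l*(-5*z^2 - 60*z - 175) + 5*z^2 + 55*z + 150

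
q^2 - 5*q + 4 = (q - 4)*(q - 1)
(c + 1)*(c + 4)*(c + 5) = c^3 + 10*c^2 + 29*c + 20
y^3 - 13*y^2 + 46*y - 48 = (y - 8)*(y - 3)*(y - 2)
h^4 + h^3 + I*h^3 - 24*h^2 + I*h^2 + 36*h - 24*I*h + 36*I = (h - 3)*(h - 2)*(h + 6)*(h + I)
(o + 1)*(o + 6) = o^2 + 7*o + 6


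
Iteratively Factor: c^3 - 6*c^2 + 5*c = (c - 5)*(c^2 - c) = c*(c - 5)*(c - 1)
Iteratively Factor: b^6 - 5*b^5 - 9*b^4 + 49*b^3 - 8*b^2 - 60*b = (b - 5)*(b^5 - 9*b^3 + 4*b^2 + 12*b) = (b - 5)*(b - 2)*(b^4 + 2*b^3 - 5*b^2 - 6*b) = (b - 5)*(b - 2)^2*(b^3 + 4*b^2 + 3*b) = b*(b - 5)*(b - 2)^2*(b^2 + 4*b + 3) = b*(b - 5)*(b - 2)^2*(b + 3)*(b + 1)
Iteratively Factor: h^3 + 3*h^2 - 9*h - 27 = (h - 3)*(h^2 + 6*h + 9) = (h - 3)*(h + 3)*(h + 3)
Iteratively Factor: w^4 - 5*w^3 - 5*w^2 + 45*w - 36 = (w + 3)*(w^3 - 8*w^2 + 19*w - 12) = (w - 4)*(w + 3)*(w^2 - 4*w + 3) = (w - 4)*(w - 3)*(w + 3)*(w - 1)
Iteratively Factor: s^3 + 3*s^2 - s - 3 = (s + 1)*(s^2 + 2*s - 3) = (s - 1)*(s + 1)*(s + 3)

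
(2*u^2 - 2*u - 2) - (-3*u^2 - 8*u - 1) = 5*u^2 + 6*u - 1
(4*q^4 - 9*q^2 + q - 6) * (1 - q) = -4*q^5 + 4*q^4 + 9*q^3 - 10*q^2 + 7*q - 6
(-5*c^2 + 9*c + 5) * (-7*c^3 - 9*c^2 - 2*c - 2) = 35*c^5 - 18*c^4 - 106*c^3 - 53*c^2 - 28*c - 10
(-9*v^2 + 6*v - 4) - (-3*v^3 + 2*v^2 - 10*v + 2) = 3*v^3 - 11*v^2 + 16*v - 6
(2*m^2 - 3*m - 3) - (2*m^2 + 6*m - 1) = -9*m - 2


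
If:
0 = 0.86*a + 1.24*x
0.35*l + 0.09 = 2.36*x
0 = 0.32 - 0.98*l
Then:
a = -0.12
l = 0.33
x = 0.09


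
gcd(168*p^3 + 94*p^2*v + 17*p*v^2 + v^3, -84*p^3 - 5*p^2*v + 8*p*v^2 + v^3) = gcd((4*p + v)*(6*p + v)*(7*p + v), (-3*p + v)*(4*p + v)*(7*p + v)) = 28*p^2 + 11*p*v + v^2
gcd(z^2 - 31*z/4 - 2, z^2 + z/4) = z + 1/4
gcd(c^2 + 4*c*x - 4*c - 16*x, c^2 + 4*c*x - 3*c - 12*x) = c + 4*x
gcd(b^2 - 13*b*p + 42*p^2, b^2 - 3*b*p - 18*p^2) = -b + 6*p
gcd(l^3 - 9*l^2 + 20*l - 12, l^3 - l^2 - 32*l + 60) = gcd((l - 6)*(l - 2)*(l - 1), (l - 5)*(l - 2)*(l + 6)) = l - 2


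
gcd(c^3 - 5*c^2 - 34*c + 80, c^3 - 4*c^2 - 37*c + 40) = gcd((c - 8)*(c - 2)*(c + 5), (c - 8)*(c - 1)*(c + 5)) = c^2 - 3*c - 40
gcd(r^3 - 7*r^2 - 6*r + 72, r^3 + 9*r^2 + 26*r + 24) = r + 3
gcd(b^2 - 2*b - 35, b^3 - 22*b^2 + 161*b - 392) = b - 7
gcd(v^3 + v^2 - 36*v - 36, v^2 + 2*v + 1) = v + 1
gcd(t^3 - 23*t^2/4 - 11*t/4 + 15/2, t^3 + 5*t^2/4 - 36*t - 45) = t^2 - 19*t/4 - 15/2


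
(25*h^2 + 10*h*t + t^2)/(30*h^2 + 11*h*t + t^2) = (5*h + t)/(6*h + t)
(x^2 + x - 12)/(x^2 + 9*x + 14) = (x^2 + x - 12)/(x^2 + 9*x + 14)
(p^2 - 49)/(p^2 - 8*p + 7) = (p + 7)/(p - 1)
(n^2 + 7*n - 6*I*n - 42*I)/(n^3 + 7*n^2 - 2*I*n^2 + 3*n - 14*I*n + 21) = (n - 6*I)/(n^2 - 2*I*n + 3)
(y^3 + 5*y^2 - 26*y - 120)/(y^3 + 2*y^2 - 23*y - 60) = (y + 6)/(y + 3)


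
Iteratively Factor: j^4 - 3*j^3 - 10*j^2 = (j - 5)*(j^3 + 2*j^2) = j*(j - 5)*(j^2 + 2*j) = j*(j - 5)*(j + 2)*(j)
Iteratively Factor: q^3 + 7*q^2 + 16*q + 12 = (q + 3)*(q^2 + 4*q + 4) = (q + 2)*(q + 3)*(q + 2)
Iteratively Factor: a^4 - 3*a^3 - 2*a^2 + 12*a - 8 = (a + 2)*(a^3 - 5*a^2 + 8*a - 4) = (a - 2)*(a + 2)*(a^2 - 3*a + 2) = (a - 2)^2*(a + 2)*(a - 1)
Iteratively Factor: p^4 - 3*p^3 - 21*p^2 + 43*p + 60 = (p - 3)*(p^3 - 21*p - 20) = (p - 3)*(p + 1)*(p^2 - p - 20) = (p - 3)*(p + 1)*(p + 4)*(p - 5)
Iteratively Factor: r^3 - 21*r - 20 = (r + 1)*(r^2 - r - 20) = (r - 5)*(r + 1)*(r + 4)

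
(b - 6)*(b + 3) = b^2 - 3*b - 18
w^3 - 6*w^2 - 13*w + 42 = (w - 7)*(w - 2)*(w + 3)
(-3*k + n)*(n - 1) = -3*k*n + 3*k + n^2 - n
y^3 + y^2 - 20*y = y*(y - 4)*(y + 5)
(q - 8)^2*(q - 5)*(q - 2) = q^4 - 23*q^3 + 186*q^2 - 608*q + 640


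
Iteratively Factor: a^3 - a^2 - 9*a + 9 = (a - 3)*(a^2 + 2*a - 3) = (a - 3)*(a + 3)*(a - 1)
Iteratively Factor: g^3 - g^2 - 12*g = (g + 3)*(g^2 - 4*g) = g*(g + 3)*(g - 4)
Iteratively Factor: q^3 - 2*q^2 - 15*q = (q - 5)*(q^2 + 3*q) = (q - 5)*(q + 3)*(q)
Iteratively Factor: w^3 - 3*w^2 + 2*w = (w - 1)*(w^2 - 2*w) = (w - 2)*(w - 1)*(w)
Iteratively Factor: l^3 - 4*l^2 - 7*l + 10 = (l + 2)*(l^2 - 6*l + 5) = (l - 1)*(l + 2)*(l - 5)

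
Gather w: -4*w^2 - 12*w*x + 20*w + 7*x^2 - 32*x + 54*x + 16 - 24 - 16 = -4*w^2 + w*(20 - 12*x) + 7*x^2 + 22*x - 24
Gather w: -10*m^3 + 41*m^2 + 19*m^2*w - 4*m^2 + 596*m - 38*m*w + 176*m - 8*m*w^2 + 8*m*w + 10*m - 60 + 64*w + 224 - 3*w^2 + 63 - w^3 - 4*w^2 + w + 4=-10*m^3 + 37*m^2 + 782*m - w^3 + w^2*(-8*m - 7) + w*(19*m^2 - 30*m + 65) + 231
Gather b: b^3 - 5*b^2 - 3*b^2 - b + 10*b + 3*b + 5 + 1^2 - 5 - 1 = b^3 - 8*b^2 + 12*b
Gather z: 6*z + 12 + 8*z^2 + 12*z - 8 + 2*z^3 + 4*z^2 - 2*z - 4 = 2*z^3 + 12*z^2 + 16*z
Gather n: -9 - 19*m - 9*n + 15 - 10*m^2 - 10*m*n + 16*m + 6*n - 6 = -10*m^2 - 3*m + n*(-10*m - 3)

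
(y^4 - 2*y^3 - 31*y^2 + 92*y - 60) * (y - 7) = y^5 - 9*y^4 - 17*y^3 + 309*y^2 - 704*y + 420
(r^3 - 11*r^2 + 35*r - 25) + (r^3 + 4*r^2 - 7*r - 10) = 2*r^3 - 7*r^2 + 28*r - 35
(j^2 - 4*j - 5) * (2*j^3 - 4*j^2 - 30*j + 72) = 2*j^5 - 12*j^4 - 24*j^3 + 212*j^2 - 138*j - 360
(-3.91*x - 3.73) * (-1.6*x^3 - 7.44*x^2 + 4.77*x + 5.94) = 6.256*x^4 + 35.0584*x^3 + 9.1005*x^2 - 41.0175*x - 22.1562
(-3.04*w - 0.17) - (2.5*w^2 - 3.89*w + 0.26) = -2.5*w^2 + 0.85*w - 0.43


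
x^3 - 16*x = x*(x - 4)*(x + 4)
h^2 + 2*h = h*(h + 2)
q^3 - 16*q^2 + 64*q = q*(q - 8)^2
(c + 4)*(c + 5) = c^2 + 9*c + 20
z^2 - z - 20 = (z - 5)*(z + 4)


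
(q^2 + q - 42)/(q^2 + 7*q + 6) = (q^2 + q - 42)/(q^2 + 7*q + 6)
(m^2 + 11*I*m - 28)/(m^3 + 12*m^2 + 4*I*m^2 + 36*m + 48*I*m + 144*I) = (m + 7*I)/(m^2 + 12*m + 36)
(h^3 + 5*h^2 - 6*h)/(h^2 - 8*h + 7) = h*(h + 6)/(h - 7)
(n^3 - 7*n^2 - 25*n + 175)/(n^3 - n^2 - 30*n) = (n^2 - 12*n + 35)/(n*(n - 6))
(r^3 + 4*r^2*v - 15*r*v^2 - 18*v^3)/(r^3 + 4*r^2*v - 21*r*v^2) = (r^2 + 7*r*v + 6*v^2)/(r*(r + 7*v))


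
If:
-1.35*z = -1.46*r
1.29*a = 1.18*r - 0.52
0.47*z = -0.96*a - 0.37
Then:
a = -0.39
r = 0.01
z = 0.01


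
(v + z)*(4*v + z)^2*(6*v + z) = 96*v^4 + 160*v^3*z + 78*v^2*z^2 + 15*v*z^3 + z^4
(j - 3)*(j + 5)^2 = j^3 + 7*j^2 - 5*j - 75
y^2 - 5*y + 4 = (y - 4)*(y - 1)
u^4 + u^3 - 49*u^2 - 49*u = u*(u - 7)*(u + 1)*(u + 7)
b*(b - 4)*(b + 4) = b^3 - 16*b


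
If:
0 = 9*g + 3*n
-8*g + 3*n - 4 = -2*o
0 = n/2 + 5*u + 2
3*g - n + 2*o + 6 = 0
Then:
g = -10/23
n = 30/23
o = -39/23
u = -61/115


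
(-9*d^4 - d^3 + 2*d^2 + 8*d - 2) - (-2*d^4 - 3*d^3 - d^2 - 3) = -7*d^4 + 2*d^3 + 3*d^2 + 8*d + 1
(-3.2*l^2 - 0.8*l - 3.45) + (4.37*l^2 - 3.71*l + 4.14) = 1.17*l^2 - 4.51*l + 0.69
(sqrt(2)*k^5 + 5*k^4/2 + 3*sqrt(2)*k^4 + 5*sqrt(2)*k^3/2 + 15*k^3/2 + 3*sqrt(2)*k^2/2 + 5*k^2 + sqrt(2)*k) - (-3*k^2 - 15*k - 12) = sqrt(2)*k^5 + 5*k^4/2 + 3*sqrt(2)*k^4 + 5*sqrt(2)*k^3/2 + 15*k^3/2 + 3*sqrt(2)*k^2/2 + 8*k^2 + sqrt(2)*k + 15*k + 12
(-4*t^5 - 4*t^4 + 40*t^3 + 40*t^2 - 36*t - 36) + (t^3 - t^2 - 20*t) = -4*t^5 - 4*t^4 + 41*t^3 + 39*t^2 - 56*t - 36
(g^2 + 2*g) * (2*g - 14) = 2*g^3 - 10*g^2 - 28*g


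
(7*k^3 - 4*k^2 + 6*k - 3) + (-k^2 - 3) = 7*k^3 - 5*k^2 + 6*k - 6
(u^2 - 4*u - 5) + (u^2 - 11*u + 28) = 2*u^2 - 15*u + 23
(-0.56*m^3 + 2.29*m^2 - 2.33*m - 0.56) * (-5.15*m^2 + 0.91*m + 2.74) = 2.884*m^5 - 12.3031*m^4 + 12.549*m^3 + 7.0383*m^2 - 6.8938*m - 1.5344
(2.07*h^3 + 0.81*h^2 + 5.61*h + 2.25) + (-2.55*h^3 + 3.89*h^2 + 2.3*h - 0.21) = -0.48*h^3 + 4.7*h^2 + 7.91*h + 2.04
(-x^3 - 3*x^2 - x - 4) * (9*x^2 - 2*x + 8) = -9*x^5 - 25*x^4 - 11*x^3 - 58*x^2 - 32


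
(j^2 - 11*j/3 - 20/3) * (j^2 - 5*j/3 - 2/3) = j^4 - 16*j^3/3 - 11*j^2/9 + 122*j/9 + 40/9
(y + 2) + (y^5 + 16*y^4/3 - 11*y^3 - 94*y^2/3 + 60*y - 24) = y^5 + 16*y^4/3 - 11*y^3 - 94*y^2/3 + 61*y - 22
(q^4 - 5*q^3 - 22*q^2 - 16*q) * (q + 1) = q^5 - 4*q^4 - 27*q^3 - 38*q^2 - 16*q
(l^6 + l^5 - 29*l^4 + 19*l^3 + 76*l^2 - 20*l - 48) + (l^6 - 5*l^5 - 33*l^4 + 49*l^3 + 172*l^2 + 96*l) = 2*l^6 - 4*l^5 - 62*l^4 + 68*l^3 + 248*l^2 + 76*l - 48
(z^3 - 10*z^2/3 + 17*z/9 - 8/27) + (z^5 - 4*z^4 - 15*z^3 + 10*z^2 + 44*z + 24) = z^5 - 4*z^4 - 14*z^3 + 20*z^2/3 + 413*z/9 + 640/27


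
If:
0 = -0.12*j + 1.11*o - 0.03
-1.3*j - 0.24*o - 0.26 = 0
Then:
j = -0.20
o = 0.01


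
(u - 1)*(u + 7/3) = u^2 + 4*u/3 - 7/3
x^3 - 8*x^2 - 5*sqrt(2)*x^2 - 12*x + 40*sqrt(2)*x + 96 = (x - 8)*(x - 6*sqrt(2))*(x + sqrt(2))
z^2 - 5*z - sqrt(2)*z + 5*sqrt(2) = (z - 5)*(z - sqrt(2))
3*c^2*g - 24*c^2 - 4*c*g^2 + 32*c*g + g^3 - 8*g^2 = (-3*c + g)*(-c + g)*(g - 8)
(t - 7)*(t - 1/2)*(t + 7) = t^3 - t^2/2 - 49*t + 49/2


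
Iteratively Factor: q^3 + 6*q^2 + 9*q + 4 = (q + 4)*(q^2 + 2*q + 1) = (q + 1)*(q + 4)*(q + 1)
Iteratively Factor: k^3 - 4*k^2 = (k)*(k^2 - 4*k) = k*(k - 4)*(k)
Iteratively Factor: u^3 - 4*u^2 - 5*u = (u + 1)*(u^2 - 5*u) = (u - 5)*(u + 1)*(u)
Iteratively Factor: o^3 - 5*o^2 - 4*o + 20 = (o - 5)*(o^2 - 4) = (o - 5)*(o + 2)*(o - 2)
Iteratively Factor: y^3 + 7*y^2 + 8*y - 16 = (y + 4)*(y^2 + 3*y - 4) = (y + 4)^2*(y - 1)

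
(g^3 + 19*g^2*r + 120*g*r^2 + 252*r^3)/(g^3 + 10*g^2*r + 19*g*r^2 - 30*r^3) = (-g^2 - 13*g*r - 42*r^2)/(-g^2 - 4*g*r + 5*r^2)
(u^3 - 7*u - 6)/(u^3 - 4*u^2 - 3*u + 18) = (u + 1)/(u - 3)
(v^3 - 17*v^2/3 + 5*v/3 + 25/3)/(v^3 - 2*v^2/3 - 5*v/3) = (v - 5)/v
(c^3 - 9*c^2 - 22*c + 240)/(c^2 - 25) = (c^2 - 14*c + 48)/(c - 5)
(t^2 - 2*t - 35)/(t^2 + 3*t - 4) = (t^2 - 2*t - 35)/(t^2 + 3*t - 4)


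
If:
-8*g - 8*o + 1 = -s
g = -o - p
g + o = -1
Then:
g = -o - 1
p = 1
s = -9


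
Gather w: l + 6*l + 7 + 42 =7*l + 49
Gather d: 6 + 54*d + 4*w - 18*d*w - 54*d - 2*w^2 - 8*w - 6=-18*d*w - 2*w^2 - 4*w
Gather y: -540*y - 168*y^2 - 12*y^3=-12*y^3 - 168*y^2 - 540*y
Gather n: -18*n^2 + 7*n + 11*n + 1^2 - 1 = -18*n^2 + 18*n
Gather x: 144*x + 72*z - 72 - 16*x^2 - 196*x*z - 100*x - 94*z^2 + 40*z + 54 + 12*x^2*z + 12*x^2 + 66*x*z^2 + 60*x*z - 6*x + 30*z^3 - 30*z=x^2*(12*z - 4) + x*(66*z^2 - 136*z + 38) + 30*z^3 - 94*z^2 + 82*z - 18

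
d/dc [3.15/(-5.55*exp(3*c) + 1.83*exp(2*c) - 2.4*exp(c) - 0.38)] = (52.4475*exp(2*c) - 11.529*exp(c) + 7.56)*exp(c)/(5.55*exp(3*c) - 1.83*exp(2*c) + 2.4*exp(c) + 0.38)^2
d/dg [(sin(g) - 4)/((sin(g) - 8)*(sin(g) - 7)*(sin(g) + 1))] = 2*(-sin(g)^3 + 13*sin(g)^2 - 56*sin(g) + 110)*cos(g)/((sin(g) - 8)^2*(sin(g) - 7)^2*(sin(g) + 1)^2)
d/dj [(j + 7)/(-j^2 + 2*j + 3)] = (-j^2 + 2*j + 2*(j - 1)*(j + 7) + 3)/(-j^2 + 2*j + 3)^2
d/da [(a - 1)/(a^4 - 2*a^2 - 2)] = (a^4 - 2*a^2 - 4*a*(a - 1)*(a^2 - 1) - 2)/(-a^4 + 2*a^2 + 2)^2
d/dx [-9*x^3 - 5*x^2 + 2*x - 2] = -27*x^2 - 10*x + 2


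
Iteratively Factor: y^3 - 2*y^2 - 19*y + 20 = (y - 1)*(y^2 - y - 20) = (y - 1)*(y + 4)*(y - 5)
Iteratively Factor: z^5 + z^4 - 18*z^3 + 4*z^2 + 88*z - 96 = (z + 3)*(z^4 - 2*z^3 - 12*z^2 + 40*z - 32) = (z - 2)*(z + 3)*(z^3 - 12*z + 16) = (z - 2)*(z + 3)*(z + 4)*(z^2 - 4*z + 4) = (z - 2)^2*(z + 3)*(z + 4)*(z - 2)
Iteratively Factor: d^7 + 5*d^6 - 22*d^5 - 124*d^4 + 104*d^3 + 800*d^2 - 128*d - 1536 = (d - 2)*(d^6 + 7*d^5 - 8*d^4 - 140*d^3 - 176*d^2 + 448*d + 768) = (d - 2)*(d + 4)*(d^5 + 3*d^4 - 20*d^3 - 60*d^2 + 64*d + 192) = (d - 2)*(d + 2)*(d + 4)*(d^4 + d^3 - 22*d^2 - 16*d + 96) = (d - 2)*(d + 2)*(d + 3)*(d + 4)*(d^3 - 2*d^2 - 16*d + 32) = (d - 2)^2*(d + 2)*(d + 3)*(d + 4)*(d^2 - 16) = (d - 2)^2*(d + 2)*(d + 3)*(d + 4)^2*(d - 4)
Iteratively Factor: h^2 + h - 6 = (h - 2)*(h + 3)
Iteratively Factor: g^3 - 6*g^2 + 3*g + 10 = (g - 2)*(g^2 - 4*g - 5) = (g - 2)*(g + 1)*(g - 5)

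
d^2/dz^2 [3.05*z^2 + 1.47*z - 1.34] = 6.10000000000000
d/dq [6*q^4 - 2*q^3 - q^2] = 2*q*(12*q^2 - 3*q - 1)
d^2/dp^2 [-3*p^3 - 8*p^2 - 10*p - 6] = -18*p - 16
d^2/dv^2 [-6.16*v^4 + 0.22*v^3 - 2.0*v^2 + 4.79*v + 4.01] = -73.92*v^2 + 1.32*v - 4.0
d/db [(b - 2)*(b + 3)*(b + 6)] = b*(3*b + 14)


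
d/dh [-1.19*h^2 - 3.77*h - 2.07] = -2.38*h - 3.77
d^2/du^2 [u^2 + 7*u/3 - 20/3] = 2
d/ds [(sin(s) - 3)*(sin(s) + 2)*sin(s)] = (3*sin(s)^2 - 2*sin(s) - 6)*cos(s)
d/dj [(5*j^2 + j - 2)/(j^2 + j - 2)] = 4*j*(j - 4)/(j^4 + 2*j^3 - 3*j^2 - 4*j + 4)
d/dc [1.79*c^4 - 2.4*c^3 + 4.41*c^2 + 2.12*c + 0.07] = 7.16*c^3 - 7.2*c^2 + 8.82*c + 2.12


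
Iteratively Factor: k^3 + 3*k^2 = (k)*(k^2 + 3*k) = k*(k + 3)*(k)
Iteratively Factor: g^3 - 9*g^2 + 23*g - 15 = (g - 5)*(g^2 - 4*g + 3) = (g - 5)*(g - 1)*(g - 3)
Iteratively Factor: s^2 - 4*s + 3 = (s - 3)*(s - 1)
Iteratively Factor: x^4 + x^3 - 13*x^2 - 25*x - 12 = (x + 1)*(x^3 - 13*x - 12) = (x - 4)*(x + 1)*(x^2 + 4*x + 3) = (x - 4)*(x + 1)*(x + 3)*(x + 1)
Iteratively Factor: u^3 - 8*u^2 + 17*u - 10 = (u - 2)*(u^2 - 6*u + 5) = (u - 5)*(u - 2)*(u - 1)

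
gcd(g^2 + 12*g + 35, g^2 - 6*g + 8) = 1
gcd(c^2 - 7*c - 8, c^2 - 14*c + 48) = c - 8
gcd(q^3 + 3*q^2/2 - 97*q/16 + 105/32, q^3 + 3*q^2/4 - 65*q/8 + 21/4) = q^2 + 11*q/4 - 21/8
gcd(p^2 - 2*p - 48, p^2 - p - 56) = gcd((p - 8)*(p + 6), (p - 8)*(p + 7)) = p - 8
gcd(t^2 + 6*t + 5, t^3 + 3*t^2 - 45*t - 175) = t + 5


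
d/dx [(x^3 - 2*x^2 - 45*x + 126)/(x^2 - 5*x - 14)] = (x^4 - 10*x^3 + 13*x^2 - 196*x + 1260)/(x^4 - 10*x^3 - 3*x^2 + 140*x + 196)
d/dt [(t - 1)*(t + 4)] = 2*t + 3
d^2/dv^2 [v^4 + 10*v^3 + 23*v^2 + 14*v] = 12*v^2 + 60*v + 46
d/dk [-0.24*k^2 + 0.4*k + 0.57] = 0.4 - 0.48*k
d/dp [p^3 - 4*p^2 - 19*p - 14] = 3*p^2 - 8*p - 19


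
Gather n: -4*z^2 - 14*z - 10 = -4*z^2 - 14*z - 10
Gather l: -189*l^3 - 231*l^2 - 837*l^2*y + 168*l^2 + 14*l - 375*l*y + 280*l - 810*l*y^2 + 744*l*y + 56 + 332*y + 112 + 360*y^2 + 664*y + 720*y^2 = -189*l^3 + l^2*(-837*y - 63) + l*(-810*y^2 + 369*y + 294) + 1080*y^2 + 996*y + 168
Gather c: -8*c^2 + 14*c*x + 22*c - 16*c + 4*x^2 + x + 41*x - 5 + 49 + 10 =-8*c^2 + c*(14*x + 6) + 4*x^2 + 42*x + 54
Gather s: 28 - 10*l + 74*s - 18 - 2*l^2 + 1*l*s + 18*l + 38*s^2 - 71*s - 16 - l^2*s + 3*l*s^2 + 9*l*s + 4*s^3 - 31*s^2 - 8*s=-2*l^2 + 8*l + 4*s^3 + s^2*(3*l + 7) + s*(-l^2 + 10*l - 5) - 6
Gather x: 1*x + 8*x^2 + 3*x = 8*x^2 + 4*x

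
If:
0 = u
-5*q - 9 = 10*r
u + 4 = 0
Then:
No Solution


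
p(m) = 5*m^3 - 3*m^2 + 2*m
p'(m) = 15*m^2 - 6*m + 2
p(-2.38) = -89.16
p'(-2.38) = 101.25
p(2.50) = 64.38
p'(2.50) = 80.75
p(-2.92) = -155.90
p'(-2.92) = 147.42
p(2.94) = 107.01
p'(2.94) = 114.01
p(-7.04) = -1907.33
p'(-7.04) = 787.66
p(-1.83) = -44.35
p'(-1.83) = 63.21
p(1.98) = 31.01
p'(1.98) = 48.93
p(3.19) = 138.16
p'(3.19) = 135.50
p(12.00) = 8232.00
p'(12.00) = 2090.00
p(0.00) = 0.00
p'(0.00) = 2.00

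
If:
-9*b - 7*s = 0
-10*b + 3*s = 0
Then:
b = 0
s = 0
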